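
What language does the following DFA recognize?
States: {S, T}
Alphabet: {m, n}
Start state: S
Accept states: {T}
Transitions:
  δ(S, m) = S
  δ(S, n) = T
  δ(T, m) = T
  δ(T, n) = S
Testing a few strings:
  'mm' → reject
  'n' → accept
  'nm' → accept
  'm' → reject
State roles: S=even number of n's so far; T=odd number of n's so far
All strings over {m,n} with an odd number of n's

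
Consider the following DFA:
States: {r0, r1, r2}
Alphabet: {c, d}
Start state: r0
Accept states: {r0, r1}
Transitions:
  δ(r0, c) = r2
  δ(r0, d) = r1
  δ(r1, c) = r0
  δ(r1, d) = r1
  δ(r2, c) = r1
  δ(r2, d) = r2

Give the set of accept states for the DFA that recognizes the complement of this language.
Complement accept states = All states \ Original accept states
= {r0, r1, r2} \ {r0, r1}
{r2}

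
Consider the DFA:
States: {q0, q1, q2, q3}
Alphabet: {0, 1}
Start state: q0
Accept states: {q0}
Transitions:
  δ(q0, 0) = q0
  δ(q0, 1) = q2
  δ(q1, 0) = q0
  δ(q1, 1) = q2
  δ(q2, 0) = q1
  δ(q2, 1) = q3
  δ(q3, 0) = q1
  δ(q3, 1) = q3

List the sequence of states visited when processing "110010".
read '1': q0 → q2
  read '1': q2 → q3
  read '0': q3 → q1
  read '0': q1 → q0
  read '1': q0 → q2
  read '0': q2 → q1
q0 -> q2 -> q3 -> q1 -> q0 -> q2 -> q1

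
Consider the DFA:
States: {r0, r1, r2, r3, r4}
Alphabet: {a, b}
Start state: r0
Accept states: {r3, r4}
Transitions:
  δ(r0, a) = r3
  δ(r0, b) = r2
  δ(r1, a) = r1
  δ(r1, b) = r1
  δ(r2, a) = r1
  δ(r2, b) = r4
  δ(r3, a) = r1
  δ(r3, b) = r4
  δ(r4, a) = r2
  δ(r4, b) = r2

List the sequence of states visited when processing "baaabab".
read 'b': r0 → r2
  read 'a': r2 → r1
  read 'a': r1 → r1
  read 'a': r1 → r1
  read 'b': r1 → r1
  read 'a': r1 → r1
  read 'b': r1 → r1
r0 -> r2 -> r1 -> r1 -> r1 -> r1 -> r1 -> r1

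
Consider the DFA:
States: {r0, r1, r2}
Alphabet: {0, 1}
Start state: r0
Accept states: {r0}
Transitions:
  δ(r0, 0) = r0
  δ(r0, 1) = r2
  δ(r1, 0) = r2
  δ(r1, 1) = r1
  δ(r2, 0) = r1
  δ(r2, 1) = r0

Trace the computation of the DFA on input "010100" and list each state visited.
read '0': r0 → r0
  read '1': r0 → r2
  read '0': r2 → r1
  read '1': r1 → r1
  read '0': r1 → r2
  read '0': r2 → r1
r0 -> r0 -> r2 -> r1 -> r1 -> r2 -> r1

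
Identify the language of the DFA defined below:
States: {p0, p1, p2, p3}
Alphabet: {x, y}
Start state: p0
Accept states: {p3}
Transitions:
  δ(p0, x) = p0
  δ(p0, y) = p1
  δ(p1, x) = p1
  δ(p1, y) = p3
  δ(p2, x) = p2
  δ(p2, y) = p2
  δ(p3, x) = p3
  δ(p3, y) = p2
Testing a few strings:
  'xx' → reject
  'x' → reject
  'xyy' → accept
  'yxyy' → reject
State roles: p0=zero y's; p1=one y; p2=≥ three y's (dead); p3=two y's
All strings over {x,y} containing exactly two y's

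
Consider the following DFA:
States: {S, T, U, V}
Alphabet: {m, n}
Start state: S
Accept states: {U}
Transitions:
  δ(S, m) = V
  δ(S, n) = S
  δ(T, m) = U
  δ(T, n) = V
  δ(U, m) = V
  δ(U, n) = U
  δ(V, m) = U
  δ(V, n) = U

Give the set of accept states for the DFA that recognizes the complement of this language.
Complement accept states = All states \ Original accept states
= {S, T, U, V} \ {U}
{S, T, V}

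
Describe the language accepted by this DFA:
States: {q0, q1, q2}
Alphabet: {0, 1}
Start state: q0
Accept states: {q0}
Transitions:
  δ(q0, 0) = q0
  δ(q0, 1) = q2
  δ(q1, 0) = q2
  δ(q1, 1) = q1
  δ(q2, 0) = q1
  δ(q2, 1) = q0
Testing a few strings:
  '1' → reject
  '00' → accept
  '1111' → accept
  '0' → accept
State roles: q0=value ≡ 0 (mod 3); q1=value ≡ 2 (mod 3); q2=value ≡ 1 (mod 3)
All binary strings representing a multiple of 3 (read in base 2; leading zeros allowed and ε counts as 0)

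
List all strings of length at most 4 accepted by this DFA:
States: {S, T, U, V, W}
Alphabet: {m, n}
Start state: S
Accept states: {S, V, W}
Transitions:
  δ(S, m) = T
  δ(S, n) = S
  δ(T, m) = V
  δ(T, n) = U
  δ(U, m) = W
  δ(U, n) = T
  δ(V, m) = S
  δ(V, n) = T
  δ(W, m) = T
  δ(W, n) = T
ε, n, mm, nn, mmm, mnm, nmm, nnn, mmmn, mmnm, mnnm, nmmm, nmnm, nnmm, nnnn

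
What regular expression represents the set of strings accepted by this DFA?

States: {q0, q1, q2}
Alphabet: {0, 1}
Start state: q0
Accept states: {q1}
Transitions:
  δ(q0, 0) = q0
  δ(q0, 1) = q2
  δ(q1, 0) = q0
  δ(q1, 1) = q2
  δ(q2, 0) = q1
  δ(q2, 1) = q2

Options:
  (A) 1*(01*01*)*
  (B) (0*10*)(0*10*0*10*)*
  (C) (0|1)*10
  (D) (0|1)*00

Check each option against the DFA on short strings; one disagreement eliminates an option:
  (A) 1*(01*01*)*: on ε the DFA stays in q0 and rejects (q0 ∉ Accept), but the regex matches it → eliminate
  (B) (0*10*)(0*10*0*10*)*: on '1' the DFA goes q0 → q2 and rejects (q2 ∉ Accept), but the regex matches it → eliminate
  (C) (0|1)*10: agrees with the DFA on every string of length ≤ 6
  (D) (0|1)*00: on '00' the DFA goes q0 → q0 → q0 and rejects (q0 ∉ Accept), but the regex matches it → eliminate
Only (C) is consistent with the DFA.
(C) (0|1)*10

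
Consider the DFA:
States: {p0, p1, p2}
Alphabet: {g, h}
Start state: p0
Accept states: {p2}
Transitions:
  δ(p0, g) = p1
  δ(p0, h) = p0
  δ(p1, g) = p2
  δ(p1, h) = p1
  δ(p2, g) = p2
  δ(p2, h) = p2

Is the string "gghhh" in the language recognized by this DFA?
Processing string "gghhh":
  p0 --g--> p1
  p1 --g--> p2
  p2 --h--> p2
  p2 --h--> p2
  p2 --h--> p2
Final state: p2
Accept states: {p2}
Yes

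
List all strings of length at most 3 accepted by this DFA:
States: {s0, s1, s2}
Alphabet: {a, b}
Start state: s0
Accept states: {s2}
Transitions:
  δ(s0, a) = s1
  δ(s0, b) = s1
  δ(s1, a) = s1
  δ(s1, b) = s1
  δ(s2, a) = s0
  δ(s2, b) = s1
None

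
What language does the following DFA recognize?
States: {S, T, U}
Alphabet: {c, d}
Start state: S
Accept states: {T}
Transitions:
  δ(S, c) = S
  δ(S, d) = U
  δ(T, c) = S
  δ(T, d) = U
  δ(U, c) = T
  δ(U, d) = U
Testing a few strings:
  'd' → reject
  'ddc' → accept
  'dcdc' → accept
  'dd' → reject
State roles: S=no suffix match; T=suffix is dc; U=one trailing d
All strings over {c,d} ending with dc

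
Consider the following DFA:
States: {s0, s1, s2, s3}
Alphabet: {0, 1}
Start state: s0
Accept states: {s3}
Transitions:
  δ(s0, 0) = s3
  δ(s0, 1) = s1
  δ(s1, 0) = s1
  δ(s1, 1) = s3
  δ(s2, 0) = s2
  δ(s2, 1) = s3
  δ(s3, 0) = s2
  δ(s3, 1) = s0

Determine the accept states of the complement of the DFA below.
Complement accept states = All states \ Original accept states
= {s0, s1, s2, s3} \ {s3}
{s0, s1, s2}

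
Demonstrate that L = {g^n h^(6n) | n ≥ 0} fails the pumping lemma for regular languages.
Assume L is regular with pumping length p. Idea: pumping the g-block breaks the 1:6 ratio.
Choose s = g^p h^(6p) (length 7p ≥ p). By the pumping lemma, s = xyz with |xy| ≤ p, |y| > 0, so y = g^k with k ≥ 1. Then xy²z = g^(p+k) h^(6p). For this to be in L we would need 6p = 6(p+k), i.e. 6k = 0, contradicting k ≥ 1. So xy²z ∉ L.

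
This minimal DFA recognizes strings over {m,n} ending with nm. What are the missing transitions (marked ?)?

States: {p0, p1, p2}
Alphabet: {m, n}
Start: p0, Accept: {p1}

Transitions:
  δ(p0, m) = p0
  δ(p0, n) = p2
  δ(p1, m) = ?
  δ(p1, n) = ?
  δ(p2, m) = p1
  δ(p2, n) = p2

From the language and accept set, identify what each state tracks — p0: no suffix match; p1: suffix is nm; p2: one trailing n.
Each missing δ(q, a) is the state matching the new tracked value after reading a.
δ(p1, m) = p0; δ(p1, n) = p2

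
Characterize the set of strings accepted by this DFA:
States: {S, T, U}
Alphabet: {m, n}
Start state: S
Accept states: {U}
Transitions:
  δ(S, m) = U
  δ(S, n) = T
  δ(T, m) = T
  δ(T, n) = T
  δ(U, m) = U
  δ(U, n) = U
Testing a few strings:
  'n' → reject
  'mn' → accept
  'mm' → accept
  'm' → accept
State roles: S=no input read; T=started with n (dead); U=started with m
All strings over {m,n} starting with m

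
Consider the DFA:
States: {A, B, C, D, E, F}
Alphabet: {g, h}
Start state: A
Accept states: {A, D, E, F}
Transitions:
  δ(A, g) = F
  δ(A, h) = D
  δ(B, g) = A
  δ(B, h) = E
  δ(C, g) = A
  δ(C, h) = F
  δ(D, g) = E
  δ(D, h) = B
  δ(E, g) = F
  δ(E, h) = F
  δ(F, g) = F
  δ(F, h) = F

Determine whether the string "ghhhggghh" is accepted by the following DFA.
Processing string "ghhhggghh":
  A --g--> F
  F --h--> F
  F --h--> F
  F --h--> F
  F --g--> F
  F --g--> F
  F --g--> F
  F --h--> F
  F --h--> F
Final state: F
Accept states: {A, D, E, F}
Yes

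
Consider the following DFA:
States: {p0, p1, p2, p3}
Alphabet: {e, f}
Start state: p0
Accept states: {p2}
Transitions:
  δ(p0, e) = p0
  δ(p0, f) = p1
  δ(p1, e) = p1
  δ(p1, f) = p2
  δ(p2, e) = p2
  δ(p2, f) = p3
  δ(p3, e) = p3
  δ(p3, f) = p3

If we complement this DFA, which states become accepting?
Complement accept states = All states \ Original accept states
= {p0, p1, p2, p3} \ {p2}
{p0, p1, p3}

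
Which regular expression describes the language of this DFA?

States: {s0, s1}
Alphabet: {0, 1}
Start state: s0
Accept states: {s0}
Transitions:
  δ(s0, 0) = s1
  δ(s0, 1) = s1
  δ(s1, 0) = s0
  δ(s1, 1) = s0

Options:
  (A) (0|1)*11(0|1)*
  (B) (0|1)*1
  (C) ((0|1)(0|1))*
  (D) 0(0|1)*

Check each option against the DFA on short strings; one disagreement eliminates an option:
  (A) (0|1)*11(0|1)*: on ε the DFA stays in s0 and accepts (s0 ∈ Accept), but the regex does not match it → eliminate
  (B) (0|1)*1: on ε the DFA stays in s0 and accepts (s0 ∈ Accept), but the regex does not match it → eliminate
  (C) ((0|1)(0|1))*: agrees with the DFA on every string of length ≤ 6
  (D) 0(0|1)*: on ε the DFA stays in s0 and accepts (s0 ∈ Accept), but the regex does not match it → eliminate
Only (C) is consistent with the DFA.
(C) ((0|1)(0|1))*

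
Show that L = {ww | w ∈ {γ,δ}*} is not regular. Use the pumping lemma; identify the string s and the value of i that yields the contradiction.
Assume L is regular with pumping length p. Idea: pumping the leading γ-block breaks the equality of the two halves.
Choose s = γ^p δ γ^p δ ∈ L (with w = γ^p δ). |s| = 2p+2 ≥ p. By the pumping lemma, s = xyz with |xy| ≤ p, |y| > 0, so y = γ^k with k ≥ 1, in the first γ-block. Then xy²z = γ^(p+k) δ γ^p δ, of length 2p+2+k. If k is odd this length is odd, so it cannot be of the form ww. If k is even, each half has length p+1+k/2 ≤ p+k, so the first half lies entirely inside the leading γ-block and contains no δ, while the second half ends in δ; the halves differ. Either way xy²z ∉ L.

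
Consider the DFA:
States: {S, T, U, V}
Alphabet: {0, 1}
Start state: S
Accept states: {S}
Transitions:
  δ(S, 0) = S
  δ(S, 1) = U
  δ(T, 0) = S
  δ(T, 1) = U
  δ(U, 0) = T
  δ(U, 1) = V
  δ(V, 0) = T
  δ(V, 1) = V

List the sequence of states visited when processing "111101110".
read '1': S → U
  read '1': U → V
  read '1': V → V
  read '1': V → V
  read '0': V → T
  read '1': T → U
  read '1': U → V
  read '1': V → V
  read '0': V → T
S -> U -> V -> V -> V -> T -> U -> V -> V -> T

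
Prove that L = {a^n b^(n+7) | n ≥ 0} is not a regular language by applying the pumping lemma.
Assume L is regular with pumping length p. Idea: pumping the a-block breaks the fixed offset of 7.
Choose s = a^p b^(p+7) ∈ L. By the pumping lemma, s = xyz with |xy| ≤ p, |y| > 0, so y = a^k with k ≥ 1. Then xy²z = a^(p+k) b^(p+7). For this to be in L we would need p+7 = (p+k)+7, i.e. k = 0, contradicting k ≥ 1. So xy²z ∉ L.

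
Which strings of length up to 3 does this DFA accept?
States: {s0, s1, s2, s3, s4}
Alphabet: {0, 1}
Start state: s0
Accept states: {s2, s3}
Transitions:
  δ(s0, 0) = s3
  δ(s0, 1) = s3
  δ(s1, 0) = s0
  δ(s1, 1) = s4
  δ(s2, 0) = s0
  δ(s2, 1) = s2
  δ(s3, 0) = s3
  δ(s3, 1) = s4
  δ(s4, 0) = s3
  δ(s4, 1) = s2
0, 1, 00, 10, 000, 010, 011, 100, 110, 111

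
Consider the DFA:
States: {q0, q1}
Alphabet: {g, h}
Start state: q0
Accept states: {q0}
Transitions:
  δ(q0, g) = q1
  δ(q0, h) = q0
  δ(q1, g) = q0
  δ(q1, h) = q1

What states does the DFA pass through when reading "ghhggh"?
read 'g': q0 → q1
  read 'h': q1 → q1
  read 'h': q1 → q1
  read 'g': q1 → q0
  read 'g': q0 → q1
  read 'h': q1 → q1
q0 -> q1 -> q1 -> q1 -> q0 -> q1 -> q1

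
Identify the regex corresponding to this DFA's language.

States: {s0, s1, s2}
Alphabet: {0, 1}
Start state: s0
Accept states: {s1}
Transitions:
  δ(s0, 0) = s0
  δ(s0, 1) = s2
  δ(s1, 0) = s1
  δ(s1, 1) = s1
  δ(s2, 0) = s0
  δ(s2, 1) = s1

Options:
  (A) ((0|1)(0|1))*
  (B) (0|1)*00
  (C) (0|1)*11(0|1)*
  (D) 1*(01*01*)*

Check each option against the DFA on short strings; one disagreement eliminates an option:
  (A) ((0|1)(0|1))*: on ε the DFA stays in s0 and rejects (s0 ∉ Accept), but the regex matches it → eliminate
  (B) (0|1)*00: on '00' the DFA goes s0 → s0 → s0 and rejects (s0 ∉ Accept), but the regex matches it → eliminate
  (C) (0|1)*11(0|1)*: agrees with the DFA on every string of length ≤ 6
  (D) 1*(01*01*)*: on ε the DFA stays in s0 and rejects (s0 ∉ Accept), but the regex matches it → eliminate
Only (C) is consistent with the DFA.
(C) (0|1)*11(0|1)*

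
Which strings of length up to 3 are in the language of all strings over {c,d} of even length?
ε, cc, cd, dc, dd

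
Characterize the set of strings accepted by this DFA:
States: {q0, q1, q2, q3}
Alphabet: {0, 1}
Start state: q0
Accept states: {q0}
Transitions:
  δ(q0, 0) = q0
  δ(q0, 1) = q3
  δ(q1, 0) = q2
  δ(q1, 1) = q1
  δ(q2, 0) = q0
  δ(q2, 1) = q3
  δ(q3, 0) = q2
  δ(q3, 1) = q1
Testing a few strings:
  '0001' → reject
  '1111' → reject
  '1000' → accept
  '0011' → reject
State roles: q0=value ≡ 0 (mod 4); q1=value ≡ 3 (mod 4); q2=value ≡ 2 (mod 4); q3=value ≡ 1 (mod 4)
All binary strings representing a multiple of 4 (read in base 2; leading zeros allowed and ε counts as 0)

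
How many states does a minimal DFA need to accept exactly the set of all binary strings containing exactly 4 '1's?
By Myhill–Nerode, count the distinguishable equivalence classes: 6 classes — having seen 0, 1, …, 4, or >4 copies of '1'; the count-4 class is the only accepting one and >4 is dead.
6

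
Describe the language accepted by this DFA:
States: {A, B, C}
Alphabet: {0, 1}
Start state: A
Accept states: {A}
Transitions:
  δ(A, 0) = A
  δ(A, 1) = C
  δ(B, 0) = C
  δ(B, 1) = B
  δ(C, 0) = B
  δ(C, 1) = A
Testing a few strings:
  '1' → reject
  '0' → accept
  '100' → reject
  '0111' → reject
State roles: A=value ≡ 0 (mod 3); B=value ≡ 2 (mod 3); C=value ≡ 1 (mod 3)
All binary strings representing a multiple of 3 (read in base 2; leading zeros allowed and ε counts as 0)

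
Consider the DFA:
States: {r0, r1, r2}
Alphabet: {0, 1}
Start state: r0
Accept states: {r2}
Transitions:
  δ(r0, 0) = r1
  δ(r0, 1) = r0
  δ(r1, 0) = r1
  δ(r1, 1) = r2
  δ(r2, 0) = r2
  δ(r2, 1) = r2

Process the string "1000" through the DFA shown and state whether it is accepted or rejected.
Processing string "1000":
  r0 --1--> r0
  r0 --0--> r1
  r1 --0--> r1
  r1 --0--> r1
Final state: r1
Accept states: {r2}
No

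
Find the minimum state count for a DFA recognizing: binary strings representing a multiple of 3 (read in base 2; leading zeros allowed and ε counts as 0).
By Myhill–Nerode, count the distinguishable equivalence classes: three classes — residue of the binary value mod 3.
3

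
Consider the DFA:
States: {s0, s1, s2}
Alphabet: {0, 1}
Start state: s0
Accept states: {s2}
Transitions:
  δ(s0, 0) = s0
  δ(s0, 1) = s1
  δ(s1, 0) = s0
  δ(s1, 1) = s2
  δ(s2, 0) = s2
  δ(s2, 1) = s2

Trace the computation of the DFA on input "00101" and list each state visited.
read '0': s0 → s0
  read '0': s0 → s0
  read '1': s0 → s1
  read '0': s1 → s0
  read '1': s0 → s1
s0 -> s0 -> s0 -> s1 -> s0 -> s1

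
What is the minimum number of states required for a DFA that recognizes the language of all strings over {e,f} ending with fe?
By Myhill–Nerode, count the distinguishable equivalence classes: 3 classes — one per longest suffix of the input that is a prefix of 'fe' (lengths 0 through 2); only the length-2 class is accepting.
3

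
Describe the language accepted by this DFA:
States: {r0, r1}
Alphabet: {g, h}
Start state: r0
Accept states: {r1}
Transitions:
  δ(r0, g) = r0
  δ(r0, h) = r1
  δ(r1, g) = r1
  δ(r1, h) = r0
Testing a few strings:
  'h' → accept
  'gh' → accept
  'hhg' → reject
  'ghg' → accept
State roles: r0=even number of h's so far; r1=odd number of h's so far
All strings over {g,h} with an odd number of h's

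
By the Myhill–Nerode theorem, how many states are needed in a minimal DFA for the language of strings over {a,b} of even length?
By Myhill–Nerode, count the distinguishable equivalence classes: two classes — parity of the length.
2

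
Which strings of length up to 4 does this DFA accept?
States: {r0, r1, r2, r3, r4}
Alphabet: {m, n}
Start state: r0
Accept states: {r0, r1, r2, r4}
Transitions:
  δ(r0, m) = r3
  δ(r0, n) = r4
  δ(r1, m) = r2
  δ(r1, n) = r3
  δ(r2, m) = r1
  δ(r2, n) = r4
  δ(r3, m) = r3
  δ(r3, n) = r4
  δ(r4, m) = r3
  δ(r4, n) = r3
ε, n, mn, mmn, nmn, nnn, mmmn, mnmn, mnnn, nmmn, nnmn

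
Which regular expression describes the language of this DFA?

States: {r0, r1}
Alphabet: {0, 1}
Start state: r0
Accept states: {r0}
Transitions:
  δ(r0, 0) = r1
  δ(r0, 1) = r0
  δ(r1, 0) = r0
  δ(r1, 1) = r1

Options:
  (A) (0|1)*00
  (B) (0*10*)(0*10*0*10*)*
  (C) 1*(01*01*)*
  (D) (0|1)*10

Check each option against the DFA on short strings; one disagreement eliminates an option:
  (A) (0|1)*00: on ε the DFA stays in r0 and accepts (r0 ∈ Accept), but the regex does not match it → eliminate
  (B) (0*10*)(0*10*0*10*)*: on ε the DFA stays in r0 and accepts (r0 ∈ Accept), but the regex does not match it → eliminate
  (C) 1*(01*01*)*: agrees with the DFA on every string of length ≤ 6
  (D) (0|1)*10: on ε the DFA stays in r0 and accepts (r0 ∈ Accept), but the regex does not match it → eliminate
Only (C) is consistent with the DFA.
(C) 1*(01*01*)*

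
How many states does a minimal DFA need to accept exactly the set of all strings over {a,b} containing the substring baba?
By Myhill–Nerode, count the distinguishable equivalence classes: 5 classes — one per longest suffix of the input that is a prefix of 'baba' (lengths 0 through 3), plus an absorbing 'already seen baba' class.
5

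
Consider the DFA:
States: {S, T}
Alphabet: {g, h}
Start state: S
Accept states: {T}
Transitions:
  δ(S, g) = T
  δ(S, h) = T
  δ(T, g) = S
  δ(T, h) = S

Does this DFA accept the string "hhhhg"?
Processing string "hhhhg":
  S --h--> T
  T --h--> S
  S --h--> T
  T --h--> S
  S --g--> T
Final state: T
Accept states: {T}
Yes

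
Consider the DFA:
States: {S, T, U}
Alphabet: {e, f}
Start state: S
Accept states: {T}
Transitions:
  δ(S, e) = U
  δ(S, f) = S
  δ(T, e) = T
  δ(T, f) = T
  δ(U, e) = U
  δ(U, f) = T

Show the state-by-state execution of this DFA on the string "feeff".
read 'f': S → S
  read 'e': S → U
  read 'e': U → U
  read 'f': U → T
  read 'f': T → T
S -> S -> U -> U -> T -> T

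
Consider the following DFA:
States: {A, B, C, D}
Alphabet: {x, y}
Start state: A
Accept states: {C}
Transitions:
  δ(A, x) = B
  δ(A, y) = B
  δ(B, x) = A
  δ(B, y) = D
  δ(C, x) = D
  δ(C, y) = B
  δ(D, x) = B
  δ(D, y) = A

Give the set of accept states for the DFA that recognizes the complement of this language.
Complement accept states = All states \ Original accept states
= {A, B, C, D} \ {C}
{A, B, D}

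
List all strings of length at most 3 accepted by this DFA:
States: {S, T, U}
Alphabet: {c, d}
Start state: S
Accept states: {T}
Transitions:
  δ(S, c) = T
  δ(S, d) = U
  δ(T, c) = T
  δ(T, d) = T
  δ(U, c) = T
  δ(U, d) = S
c, cc, cd, dc, ccc, ccd, cdc, cdd, dcc, dcd, ddc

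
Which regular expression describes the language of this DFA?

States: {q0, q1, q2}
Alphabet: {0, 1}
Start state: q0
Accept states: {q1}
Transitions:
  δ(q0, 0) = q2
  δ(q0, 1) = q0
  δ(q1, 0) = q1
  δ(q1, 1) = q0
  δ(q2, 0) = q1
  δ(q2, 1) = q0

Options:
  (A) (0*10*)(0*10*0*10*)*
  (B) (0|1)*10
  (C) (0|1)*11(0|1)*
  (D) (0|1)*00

Check each option against the DFA on short strings; one disagreement eliminates an option:
  (A) (0*10*)(0*10*0*10*)*: on '1' the DFA goes q0 → q0 and rejects (q0 ∉ Accept), but the regex matches it → eliminate
  (B) (0|1)*10: on '00' the DFA goes q0 → q2 → q1 and accepts (q1 ∈ Accept), but the regex does not match it → eliminate
  (C) (0|1)*11(0|1)*: on '00' the DFA goes q0 → q2 → q1 and accepts (q1 ∈ Accept), but the regex does not match it → eliminate
  (D) (0|1)*00: agrees with the DFA on every string of length ≤ 6
Only (D) is consistent with the DFA.
(D) (0|1)*00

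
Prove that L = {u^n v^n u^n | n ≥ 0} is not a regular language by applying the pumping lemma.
Assume L is regular with pumping length p. Idea: pumping the first u-block unbalances it against the other two.
Choose s = u^p v^p u^p ∈ L (|s| = 3p ≥ p). By the pumping lemma, s = xyz with |xy| ≤ p, |y| > 0, so y = u^k with k ≥ 1, inside the first u-block. Then xy²z = u^(p+k) v^p u^p. The first block has length p+k ≠ p, so the three block lengths are no longer equal and xy²z ∉ L.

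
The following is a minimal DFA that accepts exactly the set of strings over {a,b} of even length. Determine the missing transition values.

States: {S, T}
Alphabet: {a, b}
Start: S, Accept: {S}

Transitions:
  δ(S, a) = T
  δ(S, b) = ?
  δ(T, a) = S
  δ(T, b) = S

From the language and accept set, identify what each state tracks — S: even length so far; T: odd length so far.
Each missing δ(q, a) is the state matching the new tracked value after reading a.
δ(S, b) = T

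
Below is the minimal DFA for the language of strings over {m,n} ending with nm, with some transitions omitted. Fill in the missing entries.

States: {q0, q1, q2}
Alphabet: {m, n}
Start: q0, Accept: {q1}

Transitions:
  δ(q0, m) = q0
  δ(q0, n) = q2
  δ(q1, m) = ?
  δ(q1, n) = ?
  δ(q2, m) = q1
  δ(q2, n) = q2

From the language and accept set, identify what each state tracks — q0: no suffix match; q1: suffix is nm; q2: one trailing n.
Each missing δ(q, a) is the state matching the new tracked value after reading a.
δ(q1, m) = q0; δ(q1, n) = q2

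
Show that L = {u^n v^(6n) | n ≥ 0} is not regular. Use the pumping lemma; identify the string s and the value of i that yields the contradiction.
Assume L is regular with pumping length p. Idea: pumping the u-block breaks the 1:6 ratio.
Choose s = u^p v^(6p) (length 7p ≥ p). By the pumping lemma, s = xyz with |xy| ≤ p, |y| > 0, so y = u^k with k ≥ 1. Then xy²z = u^(p+k) v^(6p). For this to be in L we would need 6p = 6(p+k), i.e. 6k = 0, contradicting k ≥ 1. So xy²z ∉ L.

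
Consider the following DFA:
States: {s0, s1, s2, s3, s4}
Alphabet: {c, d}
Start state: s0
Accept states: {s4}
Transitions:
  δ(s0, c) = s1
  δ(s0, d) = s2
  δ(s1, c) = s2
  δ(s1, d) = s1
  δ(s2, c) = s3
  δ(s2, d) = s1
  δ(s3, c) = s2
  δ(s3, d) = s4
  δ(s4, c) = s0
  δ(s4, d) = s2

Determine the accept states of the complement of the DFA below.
Complement accept states = All states \ Original accept states
= {s0, s1, s2, s3, s4} \ {s4}
{s0, s1, s2, s3}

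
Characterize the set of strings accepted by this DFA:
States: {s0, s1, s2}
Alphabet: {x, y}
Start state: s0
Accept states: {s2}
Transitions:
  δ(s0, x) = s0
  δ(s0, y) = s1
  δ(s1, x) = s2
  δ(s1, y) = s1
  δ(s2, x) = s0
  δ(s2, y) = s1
Testing a few strings:
  'xyxx' → reject
  'x' → reject
  'xx' → reject
  'xy' → reject
State roles: s0=no suffix match; s1=one trailing y; s2=suffix is yx
All strings over {x,y} ending with yx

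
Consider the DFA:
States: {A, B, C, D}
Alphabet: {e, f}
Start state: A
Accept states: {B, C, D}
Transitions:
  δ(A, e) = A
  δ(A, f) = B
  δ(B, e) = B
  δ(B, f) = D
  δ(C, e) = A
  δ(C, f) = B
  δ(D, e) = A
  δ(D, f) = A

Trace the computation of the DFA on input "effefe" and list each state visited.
read 'e': A → A
  read 'f': A → B
  read 'f': B → D
  read 'e': D → A
  read 'f': A → B
  read 'e': B → B
A -> A -> B -> D -> A -> B -> B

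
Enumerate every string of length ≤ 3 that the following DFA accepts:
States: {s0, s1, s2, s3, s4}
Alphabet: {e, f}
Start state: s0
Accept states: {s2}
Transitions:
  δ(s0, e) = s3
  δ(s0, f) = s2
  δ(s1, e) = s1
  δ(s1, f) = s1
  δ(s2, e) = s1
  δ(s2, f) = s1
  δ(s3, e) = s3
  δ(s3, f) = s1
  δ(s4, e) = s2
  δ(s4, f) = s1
f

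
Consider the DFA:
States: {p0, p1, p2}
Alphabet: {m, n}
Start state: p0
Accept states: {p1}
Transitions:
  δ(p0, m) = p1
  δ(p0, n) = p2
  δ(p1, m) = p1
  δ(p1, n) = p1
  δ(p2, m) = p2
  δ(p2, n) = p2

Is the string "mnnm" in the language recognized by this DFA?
Processing string "mnnm":
  p0 --m--> p1
  p1 --n--> p1
  p1 --n--> p1
  p1 --m--> p1
Final state: p1
Accept states: {p1}
Yes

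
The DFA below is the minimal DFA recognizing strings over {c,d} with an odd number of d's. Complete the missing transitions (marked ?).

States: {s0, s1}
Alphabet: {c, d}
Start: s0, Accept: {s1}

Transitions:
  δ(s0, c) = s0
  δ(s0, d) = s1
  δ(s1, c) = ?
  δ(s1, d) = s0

From the language and accept set, identify what each state tracks — s0: even number of d's so far; s1: odd number of d's so far.
Each missing δ(q, a) is the state matching the new tracked value after reading a.
δ(s1, c) = s1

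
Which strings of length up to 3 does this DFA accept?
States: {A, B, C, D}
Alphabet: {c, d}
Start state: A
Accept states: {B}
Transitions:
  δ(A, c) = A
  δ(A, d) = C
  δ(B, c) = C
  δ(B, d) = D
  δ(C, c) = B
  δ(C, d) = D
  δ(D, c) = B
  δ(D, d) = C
dc, cdc, ddc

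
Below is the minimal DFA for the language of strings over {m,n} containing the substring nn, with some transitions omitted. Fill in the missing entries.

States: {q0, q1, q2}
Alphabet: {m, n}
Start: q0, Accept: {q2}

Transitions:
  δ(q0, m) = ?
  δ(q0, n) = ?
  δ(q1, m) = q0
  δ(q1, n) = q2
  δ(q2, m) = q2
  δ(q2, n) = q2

From the language and accept set, identify what each state tracks — q0: no progress toward nn; q1: one trailing n; q2: substring nn seen.
Each missing δ(q, a) is the state matching the new tracked value after reading a.
δ(q0, m) = q0; δ(q0, n) = q1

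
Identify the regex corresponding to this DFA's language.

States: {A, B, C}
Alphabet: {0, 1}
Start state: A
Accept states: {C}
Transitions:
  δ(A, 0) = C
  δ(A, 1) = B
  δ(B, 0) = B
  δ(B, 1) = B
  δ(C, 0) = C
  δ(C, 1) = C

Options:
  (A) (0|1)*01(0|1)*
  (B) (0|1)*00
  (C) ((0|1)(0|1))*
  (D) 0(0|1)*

Check each option against the DFA on short strings; one disagreement eliminates an option:
  (A) (0|1)*01(0|1)*: on '0' the DFA goes A → C and accepts (C ∈ Accept), but the regex does not match it → eliminate
  (B) (0|1)*00: on '0' the DFA goes A → C and accepts (C ∈ Accept), but the regex does not match it → eliminate
  (C) ((0|1)(0|1))*: on ε the DFA stays in A and rejects (A ∉ Accept), but the regex matches it → eliminate
  (D) 0(0|1)*: agrees with the DFA on every string of length ≤ 6
Only (D) is consistent with the DFA.
(D) 0(0|1)*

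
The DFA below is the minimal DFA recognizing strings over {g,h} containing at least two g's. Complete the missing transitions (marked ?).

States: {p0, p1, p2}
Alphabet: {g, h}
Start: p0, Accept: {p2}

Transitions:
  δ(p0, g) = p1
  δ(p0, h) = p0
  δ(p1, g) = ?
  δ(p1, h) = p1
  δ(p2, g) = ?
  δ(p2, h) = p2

From the language and accept set, identify what each state tracks — p0: zero g's seen; p1: one g seen; p2: ≥ two g's seen.
Each missing δ(q, a) is the state matching the new tracked value after reading a.
δ(p1, g) = p2; δ(p2, g) = p2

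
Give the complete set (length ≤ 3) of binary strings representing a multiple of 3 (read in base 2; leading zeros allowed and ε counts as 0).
ε, 0, 00, 11, 000, 011, 110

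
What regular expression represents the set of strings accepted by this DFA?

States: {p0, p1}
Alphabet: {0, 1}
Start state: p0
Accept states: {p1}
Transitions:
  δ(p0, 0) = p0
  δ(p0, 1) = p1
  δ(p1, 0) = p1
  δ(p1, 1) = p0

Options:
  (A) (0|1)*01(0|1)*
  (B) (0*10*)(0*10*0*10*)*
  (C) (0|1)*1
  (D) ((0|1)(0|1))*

Check each option against the DFA on short strings; one disagreement eliminates an option:
  (A) (0|1)*01(0|1)*: on '1' the DFA goes p0 → p1 and accepts (p1 ∈ Accept), but the regex does not match it → eliminate
  (B) (0*10*)(0*10*0*10*)*: agrees with the DFA on every string of length ≤ 6
  (C) (0|1)*1: on '10' the DFA goes p0 → p1 → p1 and accepts (p1 ∈ Accept), but the regex does not match it → eliminate
  (D) ((0|1)(0|1))*: on ε the DFA stays in p0 and rejects (p0 ∉ Accept), but the regex matches it → eliminate
Only (B) is consistent with the DFA.
(B) (0*10*)(0*10*0*10*)*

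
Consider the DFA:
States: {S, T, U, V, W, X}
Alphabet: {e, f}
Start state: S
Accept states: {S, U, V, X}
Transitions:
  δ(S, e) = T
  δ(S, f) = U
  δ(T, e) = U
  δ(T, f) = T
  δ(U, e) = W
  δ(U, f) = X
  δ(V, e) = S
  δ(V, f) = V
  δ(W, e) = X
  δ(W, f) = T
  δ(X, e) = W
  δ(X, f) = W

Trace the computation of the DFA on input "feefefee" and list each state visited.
read 'f': S → U
  read 'e': U → W
  read 'e': W → X
  read 'f': X → W
  read 'e': W → X
  read 'f': X → W
  read 'e': W → X
  read 'e': X → W
S -> U -> W -> X -> W -> X -> W -> X -> W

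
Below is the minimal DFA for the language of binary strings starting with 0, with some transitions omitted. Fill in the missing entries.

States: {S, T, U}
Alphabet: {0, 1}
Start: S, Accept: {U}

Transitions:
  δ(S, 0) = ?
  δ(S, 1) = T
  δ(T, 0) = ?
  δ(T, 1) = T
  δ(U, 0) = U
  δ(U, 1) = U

From the language and accept set, identify what each state tracks — S: no input read; T: started with 1 (dead); U: started with 0.
Each missing δ(q, a) is the state matching the new tracked value after reading a.
δ(S, 0) = U; δ(T, 0) = T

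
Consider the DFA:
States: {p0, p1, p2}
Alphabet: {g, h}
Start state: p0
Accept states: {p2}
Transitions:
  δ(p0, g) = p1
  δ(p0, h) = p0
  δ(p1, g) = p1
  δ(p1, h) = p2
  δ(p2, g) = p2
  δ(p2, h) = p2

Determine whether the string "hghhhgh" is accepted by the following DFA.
Processing string "hghhhgh":
  p0 --h--> p0
  p0 --g--> p1
  p1 --h--> p2
  p2 --h--> p2
  p2 --h--> p2
  p2 --g--> p2
  p2 --h--> p2
Final state: p2
Accept states: {p2}
Yes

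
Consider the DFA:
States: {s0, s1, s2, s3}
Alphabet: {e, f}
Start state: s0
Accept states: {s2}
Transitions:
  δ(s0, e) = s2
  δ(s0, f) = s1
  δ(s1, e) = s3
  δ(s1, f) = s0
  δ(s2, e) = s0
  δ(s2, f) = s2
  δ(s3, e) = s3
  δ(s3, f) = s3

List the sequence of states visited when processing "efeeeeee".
read 'e': s0 → s2
  read 'f': s2 → s2
  read 'e': s2 → s0
  read 'e': s0 → s2
  read 'e': s2 → s0
  read 'e': s0 → s2
  read 'e': s2 → s0
  read 'e': s0 → s2
s0 -> s2 -> s2 -> s0 -> s2 -> s0 -> s2 -> s0 -> s2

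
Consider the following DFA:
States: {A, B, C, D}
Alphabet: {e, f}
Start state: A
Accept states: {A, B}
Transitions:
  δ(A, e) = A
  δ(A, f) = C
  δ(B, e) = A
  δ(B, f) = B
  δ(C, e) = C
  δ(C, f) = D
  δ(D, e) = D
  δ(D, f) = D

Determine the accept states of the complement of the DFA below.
Complement accept states = All states \ Original accept states
= {A, B, C, D} \ {A, B}
{C, D}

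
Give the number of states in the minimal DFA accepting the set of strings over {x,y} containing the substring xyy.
By Myhill–Nerode, count the distinguishable equivalence classes: 4 classes — one per longest suffix of the input that is a prefix of 'xyy' (lengths 0 through 2), plus an absorbing 'already seen xyy' class.
4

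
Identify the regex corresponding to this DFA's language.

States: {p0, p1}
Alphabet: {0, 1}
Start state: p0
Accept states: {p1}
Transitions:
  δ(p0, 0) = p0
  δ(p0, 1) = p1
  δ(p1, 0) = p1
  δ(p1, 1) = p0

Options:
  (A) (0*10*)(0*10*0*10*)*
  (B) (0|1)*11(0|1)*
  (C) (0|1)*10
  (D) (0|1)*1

Check each option against the DFA on short strings; one disagreement eliminates an option:
  (A) (0*10*)(0*10*0*10*)*: agrees with the DFA on every string of length ≤ 6
  (B) (0|1)*11(0|1)*: on '1' the DFA goes p0 → p1 and accepts (p1 ∈ Accept), but the regex does not match it → eliminate
  (C) (0|1)*10: on '1' the DFA goes p0 → p1 and accepts (p1 ∈ Accept), but the regex does not match it → eliminate
  (D) (0|1)*1: on '10' the DFA goes p0 → p1 → p1 and accepts (p1 ∈ Accept), but the regex does not match it → eliminate
Only (A) is consistent with the DFA.
(A) (0*10*)(0*10*0*10*)*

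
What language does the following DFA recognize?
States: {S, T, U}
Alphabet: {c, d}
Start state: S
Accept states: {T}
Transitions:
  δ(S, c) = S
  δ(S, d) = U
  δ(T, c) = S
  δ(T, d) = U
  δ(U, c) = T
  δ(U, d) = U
Testing a few strings:
  'dddc' → accept
  'cd' → reject
  'c' → reject
  'd' → reject
State roles: S=no suffix match; T=suffix is dc; U=one trailing d
All strings over {c,d} ending with dc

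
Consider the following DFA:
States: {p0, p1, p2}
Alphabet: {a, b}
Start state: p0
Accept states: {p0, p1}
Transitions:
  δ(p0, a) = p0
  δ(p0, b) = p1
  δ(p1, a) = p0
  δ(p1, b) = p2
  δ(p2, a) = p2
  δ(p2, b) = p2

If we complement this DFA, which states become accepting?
Complement accept states = All states \ Original accept states
= {p0, p1, p2} \ {p0, p1}
{p2}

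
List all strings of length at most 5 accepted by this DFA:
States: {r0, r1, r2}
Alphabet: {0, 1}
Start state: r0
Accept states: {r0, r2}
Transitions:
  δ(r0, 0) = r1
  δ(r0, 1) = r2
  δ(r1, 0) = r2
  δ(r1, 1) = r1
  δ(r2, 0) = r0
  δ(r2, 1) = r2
ε, 1, 00, 10, 11, 000, 001, 010, 101, 110, 111, 0001, 0010, 0011, 0100, 0101, 0110, 1000, 1010, 1011, 1101, 1110, 1111, 00000, 00010, 00011, 00101, 00110, 00111, 01001, 01010, 01011, 01100, 01101, 01110, 10000, 10001, 10010, 10101, 10110, 10111, 11000, 11010, 11011, 11101, 11110, 11111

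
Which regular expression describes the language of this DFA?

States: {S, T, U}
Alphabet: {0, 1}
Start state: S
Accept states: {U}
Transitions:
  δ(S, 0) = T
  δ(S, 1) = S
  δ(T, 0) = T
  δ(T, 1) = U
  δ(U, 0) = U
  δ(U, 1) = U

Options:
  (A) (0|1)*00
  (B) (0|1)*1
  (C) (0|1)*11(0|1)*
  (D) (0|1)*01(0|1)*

Check each option against the DFA on short strings; one disagreement eliminates an option:
  (A) (0|1)*00: on '00' the DFA goes S → T → T and rejects (T ∉ Accept), but the regex matches it → eliminate
  (B) (0|1)*1: on '1' the DFA goes S → S and rejects (S ∉ Accept), but the regex matches it → eliminate
  (C) (0|1)*11(0|1)*: on '01' the DFA goes S → T → U and accepts (U ∈ Accept), but the regex does not match it → eliminate
  (D) (0|1)*01(0|1)*: agrees with the DFA on every string of length ≤ 6
Only (D) is consistent with the DFA.
(D) (0|1)*01(0|1)*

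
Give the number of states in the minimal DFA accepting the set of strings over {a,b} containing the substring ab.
By Myhill–Nerode, count the distinguishable equivalence classes: three classes — no a yet / a seen but no ab / ab seen.
3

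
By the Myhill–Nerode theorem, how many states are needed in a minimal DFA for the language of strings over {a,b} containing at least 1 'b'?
By Myhill–Nerode, count the distinguishable equivalence classes: 2 classes — having seen 0, or ≥1 copies of 'b'; any two classes i < j (j ≤ 1) are distinguished by the string b^(1−j), which takes class j to 1 copy (accepted) but leaves class i below 1 (rejected).
2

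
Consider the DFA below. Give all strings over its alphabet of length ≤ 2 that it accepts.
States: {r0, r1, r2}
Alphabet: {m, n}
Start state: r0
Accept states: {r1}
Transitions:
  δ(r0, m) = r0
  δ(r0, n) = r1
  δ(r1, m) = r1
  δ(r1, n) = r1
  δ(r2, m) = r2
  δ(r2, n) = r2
n, mn, nm, nn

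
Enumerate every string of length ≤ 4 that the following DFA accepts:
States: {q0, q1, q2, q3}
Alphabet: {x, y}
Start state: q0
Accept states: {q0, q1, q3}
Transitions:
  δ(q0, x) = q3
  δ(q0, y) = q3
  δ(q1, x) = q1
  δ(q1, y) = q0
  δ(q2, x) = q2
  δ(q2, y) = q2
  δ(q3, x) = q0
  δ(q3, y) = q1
ε, x, y, xx, xy, yx, yy, xxx, xxy, xyx, xyy, yxx, yxy, yyx, yyy, xxxx, xxxy, xxyx, xxyy, xyxx, xyxy, xyyx, xyyy, yxxx, yxxy, yxyx, yxyy, yyxx, yyxy, yyyx, yyyy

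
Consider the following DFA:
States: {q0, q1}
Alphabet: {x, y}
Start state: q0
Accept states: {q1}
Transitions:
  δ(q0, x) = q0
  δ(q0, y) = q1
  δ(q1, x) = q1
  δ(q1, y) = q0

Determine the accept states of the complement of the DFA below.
Complement accept states = All states \ Original accept states
= {q0, q1} \ {q1}
{q0}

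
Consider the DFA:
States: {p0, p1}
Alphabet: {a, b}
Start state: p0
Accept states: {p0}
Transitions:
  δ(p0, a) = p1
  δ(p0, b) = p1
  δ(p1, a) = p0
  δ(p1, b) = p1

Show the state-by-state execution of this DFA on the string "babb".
read 'b': p0 → p1
  read 'a': p1 → p0
  read 'b': p0 → p1
  read 'b': p1 → p1
p0 -> p1 -> p0 -> p1 -> p1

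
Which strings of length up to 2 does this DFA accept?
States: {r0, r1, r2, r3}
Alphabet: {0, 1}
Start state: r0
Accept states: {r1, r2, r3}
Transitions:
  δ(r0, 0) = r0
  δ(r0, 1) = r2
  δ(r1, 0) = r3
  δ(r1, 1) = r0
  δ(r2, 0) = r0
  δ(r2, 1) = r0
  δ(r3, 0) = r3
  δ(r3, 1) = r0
1, 01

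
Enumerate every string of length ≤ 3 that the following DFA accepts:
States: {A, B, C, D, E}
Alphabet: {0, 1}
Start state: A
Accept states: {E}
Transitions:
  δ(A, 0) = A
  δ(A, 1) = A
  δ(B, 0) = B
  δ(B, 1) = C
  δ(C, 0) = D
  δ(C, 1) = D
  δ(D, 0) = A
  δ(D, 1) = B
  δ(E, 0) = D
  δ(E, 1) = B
None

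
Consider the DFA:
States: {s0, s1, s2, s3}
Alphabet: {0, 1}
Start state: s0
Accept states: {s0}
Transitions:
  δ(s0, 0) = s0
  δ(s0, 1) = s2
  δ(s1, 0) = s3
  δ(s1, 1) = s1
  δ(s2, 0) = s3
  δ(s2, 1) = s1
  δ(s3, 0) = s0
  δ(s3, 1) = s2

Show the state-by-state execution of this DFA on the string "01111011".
read '0': s0 → s0
  read '1': s0 → s2
  read '1': s2 → s1
  read '1': s1 → s1
  read '1': s1 → s1
  read '0': s1 → s3
  read '1': s3 → s2
  read '1': s2 → s1
s0 -> s0 -> s2 -> s1 -> s1 -> s1 -> s3 -> s2 -> s1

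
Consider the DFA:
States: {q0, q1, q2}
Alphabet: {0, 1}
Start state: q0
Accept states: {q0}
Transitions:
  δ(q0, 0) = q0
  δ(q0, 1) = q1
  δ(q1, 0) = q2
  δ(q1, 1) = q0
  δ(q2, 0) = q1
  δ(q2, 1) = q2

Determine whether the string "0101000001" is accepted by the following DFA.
Processing string "0101000001":
  q0 --0--> q0
  q0 --1--> q1
  q1 --0--> q2
  q2 --1--> q2
  q2 --0--> q1
  q1 --0--> q2
  q2 --0--> q1
  q1 --0--> q2
  q2 --0--> q1
  q1 --1--> q0
Final state: q0
Accept states: {q0}
Yes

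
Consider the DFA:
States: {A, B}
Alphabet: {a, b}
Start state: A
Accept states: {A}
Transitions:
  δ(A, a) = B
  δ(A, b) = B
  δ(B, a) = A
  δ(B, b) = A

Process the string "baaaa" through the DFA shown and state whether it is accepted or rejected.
Processing string "baaaa":
  A --b--> B
  B --a--> A
  A --a--> B
  B --a--> A
  A --a--> B
Final state: B
Accept states: {A}
No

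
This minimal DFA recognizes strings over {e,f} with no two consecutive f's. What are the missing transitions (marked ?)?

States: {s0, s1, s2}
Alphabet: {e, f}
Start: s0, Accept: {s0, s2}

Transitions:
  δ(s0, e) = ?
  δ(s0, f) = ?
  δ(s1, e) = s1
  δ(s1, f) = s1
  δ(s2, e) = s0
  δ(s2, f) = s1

From the language and accept set, identify what each state tracks — s0: last symbol not f (ok); s1: saw ff (dead); s2: last symbol f (ok).
Each missing δ(q, a) is the state matching the new tracked value after reading a.
δ(s0, e) = s0; δ(s0, f) = s2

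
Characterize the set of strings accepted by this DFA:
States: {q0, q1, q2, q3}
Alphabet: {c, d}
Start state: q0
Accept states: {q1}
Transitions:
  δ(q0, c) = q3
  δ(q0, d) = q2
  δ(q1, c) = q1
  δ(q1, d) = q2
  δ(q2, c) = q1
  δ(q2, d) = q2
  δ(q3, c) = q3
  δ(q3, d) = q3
Testing a few strings:
  'cd' → reject
  'd' → reject
  'c' → reject
  'dcc' → accept
State roles: q0=no input read; q1=started with d, last symbol c; q2=started with d, last symbol d; q3=started with c (dead)
All strings over {c,d} that start with d and end with c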